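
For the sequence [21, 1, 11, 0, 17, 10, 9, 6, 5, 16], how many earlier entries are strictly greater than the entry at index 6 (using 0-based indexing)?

4 such elements

The element at index 6 is 9.
Elements before it: 21, 1, 11, 0, 17, 10
Those larger than 9: 21, 11, 17, 10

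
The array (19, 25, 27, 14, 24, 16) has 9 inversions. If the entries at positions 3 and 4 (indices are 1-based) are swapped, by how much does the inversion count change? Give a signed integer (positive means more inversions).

-1

Positions 3 and 4 hold 27 and 14; after swapping, the array is [19, 25, 14, 27, 24, 16].
Sweep left to right; for each value list the smaller values that follow it:
19 → 14, 16 → 2
25 → 14, 24, 16 → 3
14 → none → 0
27 → 24, 16 → 2
24 → 16 → 1
16 → none → 0
Sum: 2 + 3 + 0 + 2 + 1 + 0 = 8
Change: 8 − 9 = -1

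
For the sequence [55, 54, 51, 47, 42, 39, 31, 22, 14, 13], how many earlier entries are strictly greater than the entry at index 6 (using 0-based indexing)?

The element at index 6 is 31.
Elements before it: 55, 54, 51, 47, 42, 39
Those larger than 31: 55, 54, 51, 47, 42, 39

6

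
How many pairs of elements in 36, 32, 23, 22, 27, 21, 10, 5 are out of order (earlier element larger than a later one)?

26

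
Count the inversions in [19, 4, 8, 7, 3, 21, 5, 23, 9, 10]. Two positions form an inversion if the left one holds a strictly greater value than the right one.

Count, for each position, how many later elements it exceeds:
19: 7
4: 1
8: 3
7: 2
3: 0
21: 3
5: 0
23: 2
9: 0
10: 0
Sum: 7 + 1 + 3 + 2 + 0 + 3 + 0 + 2 + 0 + 0 = 18

18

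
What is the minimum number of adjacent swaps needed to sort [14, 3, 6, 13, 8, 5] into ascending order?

9

The minimum number of adjacent swaps to sort an array equals its inversion count, since every such swap removes exactly one inversion.
Count inversions — for each element, later elements that are smaller:
14: 3, 6, 13, 8, 5 → 5
3: none → 0
6: 5 → 1
13: 8, 5 → 2
8: 5 → 1
5: none → 0
Total inversions: 5 + 0 + 1 + 2 + 1 + 0 = 9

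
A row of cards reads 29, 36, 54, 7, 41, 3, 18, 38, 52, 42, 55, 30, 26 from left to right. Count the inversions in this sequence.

34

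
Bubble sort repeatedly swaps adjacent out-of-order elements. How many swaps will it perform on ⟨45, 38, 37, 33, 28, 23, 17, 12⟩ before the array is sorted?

Each adjacent swap fixes exactly one inversion, so the minimum swap count equals the number of inversions.
Count inversions — for each element, later elements that are smaller:
45: 38, 37, 33, 28, 23, 17, 12 → 7
38: 37, 33, 28, 23, 17, 12 → 6
37: 33, 28, 23, 17, 12 → 5
33: 28, 23, 17, 12 → 4
28: 23, 17, 12 → 3
23: 17, 12 → 2
17: 12 → 1
12: none → 0
Total inversions: 7 + 6 + 5 + 4 + 3 + 2 + 1 + 0 = 28

28 swaps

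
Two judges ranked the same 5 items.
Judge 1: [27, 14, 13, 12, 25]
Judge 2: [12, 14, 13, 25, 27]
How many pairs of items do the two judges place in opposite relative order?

6 discordant pairs

Assign each item its position (1..5) in the first ordering, then rewrite the second ordering as that position sequence:
positions: 27→1, 14→2, 13→3, 12→4, 25→5
second ordering as positions: [4, 2, 3, 5, 1]
Discordant pairs = inversions in this position sequence.
4: 2, 3, 1 → 3
2: 1 → 1
3: 1 → 1
5: 1 → 1
1: 0
Total: 3 + 1 + 1 + 1 + 0 = 6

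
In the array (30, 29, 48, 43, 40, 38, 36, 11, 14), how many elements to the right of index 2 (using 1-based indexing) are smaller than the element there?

2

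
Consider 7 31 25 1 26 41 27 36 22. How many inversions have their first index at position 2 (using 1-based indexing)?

The element at index 2 is 31.
Elements after it: 25, 1, 26, 41, 27, 36, 22
Those smaller than 31: 25, 1, 26, 27, 22

5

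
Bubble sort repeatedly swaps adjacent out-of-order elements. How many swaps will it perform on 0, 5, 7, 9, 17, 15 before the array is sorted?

1 swap

The minimum number of adjacent swaps to sort an array equals its inversion count, since every such swap removes exactly one inversion.
Count inversions — for each element, later elements that are smaller:
0: none → 0
5: none → 0
7: none → 0
9: none → 0
17: 15 → 1
15: none → 0
Total inversions: 0 + 0 + 0 + 0 + 1 + 0 = 1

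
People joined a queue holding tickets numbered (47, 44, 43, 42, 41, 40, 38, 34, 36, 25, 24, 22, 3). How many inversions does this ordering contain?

Out-of-order pairs: 77

Sweep left to right; for each value list the smaller values that follow it:
47: 12
44: 11
43: 10
42: 9
41: 8
40: 7
38: 6
34: 4
36: 4
25: 3
24: 2
22: 1
3: 0
Sum: 12 + 11 + 10 + 9 + 8 + 7 + 6 + 4 + 4 + 3 + 2 + 1 + 0 = 77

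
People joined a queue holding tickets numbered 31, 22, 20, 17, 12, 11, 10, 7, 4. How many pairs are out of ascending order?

36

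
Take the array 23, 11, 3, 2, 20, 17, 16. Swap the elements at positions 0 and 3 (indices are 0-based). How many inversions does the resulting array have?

7 inversions

Positions 0 and 3 hold 23 and 2; after swapping, the array is [2, 11, 3, 23, 20, 17, 16].
Count, for each position, how many later elements it exceeds:
2 → none → 0
11 → 3 → 1
3 → none → 0
23 → 20, 17, 16 → 3
20 → 17, 16 → 2
17 → 16 → 1
16 → none → 0
Sum: 0 + 1 + 0 + 3 + 2 + 1 + 0 = 7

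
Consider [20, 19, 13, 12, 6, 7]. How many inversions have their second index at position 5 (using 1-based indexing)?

4 such elements

The element at index 5 is 6.
Elements before it: 20, 19, 13, 12
Those larger than 6: 20, 19, 13, 12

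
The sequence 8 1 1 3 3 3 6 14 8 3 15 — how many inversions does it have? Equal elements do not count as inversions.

11 out-of-order pairs

Count, for each position, how many later elements it exceeds:
8: 7
1: 0
1: 0
3: 0
3: 0
3: 0
6: 1
14: 2
8: 1
3: 0
15: 0
Sum: 7 + 0 + 0 + 0 + 0 + 0 + 1 + 2 + 1 + 0 + 0 = 11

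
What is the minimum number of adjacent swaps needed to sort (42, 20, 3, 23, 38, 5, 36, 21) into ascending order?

15

The minimum number of adjacent swaps to sort an array equals its inversion count, since every such swap removes exactly one inversion.
Count inversions — for each element, later elements that are smaller:
42: 20, 3, 23, 38, 5, 36, 21 → 7
20: 3, 5 → 2
3: none → 0
23: 5, 21 → 2
38: 5, 36, 21 → 3
5: none → 0
36: 21 → 1
21: none → 0
Total inversions: 7 + 2 + 0 + 2 + 3 + 0 + 1 + 0 = 15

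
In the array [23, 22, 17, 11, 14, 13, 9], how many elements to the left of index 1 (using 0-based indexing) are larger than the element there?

The element at index 1 is 22.
Elements before it: 23
Those larger than 22: 23

1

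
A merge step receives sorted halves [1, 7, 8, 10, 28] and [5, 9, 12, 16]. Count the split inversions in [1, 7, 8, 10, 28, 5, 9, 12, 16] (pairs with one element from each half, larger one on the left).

8

Take each right-half value and tally the left-half values above it:
r = 5: 7, 8, 10, 28 → 4
r = 9: 10, 28 → 2
r = 12: 28 → 1
r = 16: 28 → 1
Cross-inversions: 4 + 2 + 1 + 1 = 8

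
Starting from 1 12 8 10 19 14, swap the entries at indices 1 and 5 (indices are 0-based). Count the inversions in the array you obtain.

There are 4 inversions.

Positions 1 and 5 hold 12 and 14; after swapping, the array is [1, 14, 8, 10, 19, 12].
Count, for each position, how many later elements it exceeds:
1 → none → 0
14 → 8, 10, 12 → 3
8 → none → 0
10 → none → 0
19 → 12 → 1
12 → none → 0
Sum: 0 + 3 + 0 + 0 + 1 + 0 = 4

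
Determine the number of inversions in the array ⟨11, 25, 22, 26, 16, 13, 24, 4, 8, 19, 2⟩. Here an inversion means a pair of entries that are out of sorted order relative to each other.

38

Count, for each position, how many later elements it exceeds:
11 → 4, 8, 2 → 3
25 → 22, 16, 13, 24, 4, 8, 19, 2 → 8
22 → 16, 13, 4, 8, 19, 2 → 6
26 → 16, 13, 24, 4, 8, 19, 2 → 7
16 → 13, 4, 8, 2 → 4
13 → 4, 8, 2 → 3
24 → 4, 8, 19, 2 → 4
4 → 2 → 1
8 → 2 → 1
19 → 2 → 1
2 → none → 0
Sum: 3 + 8 + 6 + 7 + 4 + 3 + 4 + 1 + 1 + 1 + 0 = 38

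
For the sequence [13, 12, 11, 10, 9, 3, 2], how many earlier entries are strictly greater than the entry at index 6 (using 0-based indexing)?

6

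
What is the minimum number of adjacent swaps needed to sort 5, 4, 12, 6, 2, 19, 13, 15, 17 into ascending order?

There are 9 swaps.

Minimum adjacent swaps = number of inversions (each swap of adjacent out-of-order elements removes one inversion and no swap can remove more).
Count inversions — for each element, later elements that are smaller:
5: 4, 2 → 2
4: 2 → 1
12: 6, 2 → 2
6: 2 → 1
2: none → 0
19: 13, 15, 17 → 3
13: none → 0
15: none → 0
17: none → 0
Total inversions: 2 + 1 + 2 + 1 + 0 + 3 + 0 + 0 + 0 = 9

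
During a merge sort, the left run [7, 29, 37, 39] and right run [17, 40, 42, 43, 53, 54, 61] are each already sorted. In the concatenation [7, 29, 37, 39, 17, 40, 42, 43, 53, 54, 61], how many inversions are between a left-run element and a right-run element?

For each element r of the right run, count left-run elements greater than r:
r = 17: 29, 37, 39 → 3
r = 40: none → 0
r = 42: none → 0
r = 43: none → 0
r = 53: none → 0
r = 54: none → 0
r = 61: none → 0
Cross-inversions: 3 + 0 + 0 + 0 + 0 + 0 + 0 = 3

3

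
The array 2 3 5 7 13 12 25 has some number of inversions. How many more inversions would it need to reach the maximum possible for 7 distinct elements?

Maximum inversions for 7 distinct elements is C(7, 2) = 7·6/2 = 21.
Current inversions — for each element, count later smaller elements:
2: 0
3: 0
5: 0
7: 0
13: 1
12: 0
25: 0
Current total: 0 + 0 + 0 + 0 + 1 + 0 + 0 = 1
Shortfall: 21 − 1 = 20

20 inversions short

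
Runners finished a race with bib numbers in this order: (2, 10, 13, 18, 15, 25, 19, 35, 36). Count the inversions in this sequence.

Sweep left to right; for each value list the smaller values that follow it:
2 → none → 0
10 → none → 0
13 → none → 0
18 → 15 → 1
15 → none → 0
25 → 19 → 1
19 → none → 0
35 → none → 0
36 → none → 0
Sum: 0 + 0 + 0 + 1 + 0 + 1 + 0 + 0 + 0 = 2

There are 2 inversions.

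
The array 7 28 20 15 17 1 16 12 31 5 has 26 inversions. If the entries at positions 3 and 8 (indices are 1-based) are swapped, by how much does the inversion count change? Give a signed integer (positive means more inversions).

Positions 3 and 8 hold 20 and 12; after swapping, the array is [7, 28, 12, 15, 17, 1, 16, 20, 31, 5].
Sweep left to right; for each value list the smaller values that follow it:
7 → 1, 5 → 2
28 → 12, 15, 17, 1, 16, 20, 5 → 7
12 → 1, 5 → 2
15 → 1, 5 → 2
17 → 1, 16, 5 → 3
1 → none → 0
16 → 5 → 1
20 → 5 → 1
31 → 5 → 1
5 → none → 0
Sum: 2 + 7 + 2 + 2 + 3 + 0 + 1 + 1 + 1 + 0 = 19
Change: 19 − 26 = -7

-7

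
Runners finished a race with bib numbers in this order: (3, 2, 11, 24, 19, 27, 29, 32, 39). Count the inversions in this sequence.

2

Element-by-element contributions:
3: 1
2: 0
11: 0
24: 1
19: 0
27: 0
29: 0
32: 0
39: 0
Sum: 1 + 0 + 0 + 1 + 0 + 0 + 0 + 0 + 0 = 2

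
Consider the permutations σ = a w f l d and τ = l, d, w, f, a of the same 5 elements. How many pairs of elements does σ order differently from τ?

Assign each item its position (1..5) in the first ordering, then rewrite the second ordering as that position sequence:
positions: a→1, w→2, f→3, l→4, d→5
second ordering as positions: [4, 5, 2, 3, 1]
Discordant pairs = inversions in this position sequence.
4: 2, 3, 1 → 3
5: 2, 3, 1 → 3
2: 1 → 1
3: 1 → 1
1: 0
Total: 3 + 3 + 1 + 1 + 0 = 8

8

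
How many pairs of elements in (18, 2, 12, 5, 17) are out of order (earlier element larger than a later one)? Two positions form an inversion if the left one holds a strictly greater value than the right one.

Inversion pairs (indices are 0-based):
(0,1): 18 > 2
(0,2): 18 > 12
(0,3): 18 > 5
(0,4): 18 > 17
(2,3): 12 > 5
That's 5 pairs.

5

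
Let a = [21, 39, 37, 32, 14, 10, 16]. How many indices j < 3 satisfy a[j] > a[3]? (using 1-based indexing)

1 such element

The element at index 3 is 37.
Elements before it: 21, 39
Those larger than 37: 39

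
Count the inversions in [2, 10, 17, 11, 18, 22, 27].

1

Sweep left to right; for each value list the smaller values that follow it:
2: 0
10: 0
17: 1
11: 0
18: 0
22: 0
27: 0
Sum: 0 + 0 + 1 + 0 + 0 + 0 + 0 = 1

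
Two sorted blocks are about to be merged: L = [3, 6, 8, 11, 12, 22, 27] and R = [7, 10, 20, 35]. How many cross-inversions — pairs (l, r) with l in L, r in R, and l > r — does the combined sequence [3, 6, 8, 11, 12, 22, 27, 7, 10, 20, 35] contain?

11 cross-inversions

For each element r of the right run, count left-run elements greater than r:
r = 7: 8, 11, 12, 22, 27 → 5
r = 10: 11, 12, 22, 27 → 4
r = 20: 22, 27 → 2
r = 35: none → 0
Cross-inversions: 5 + 4 + 2 + 0 = 11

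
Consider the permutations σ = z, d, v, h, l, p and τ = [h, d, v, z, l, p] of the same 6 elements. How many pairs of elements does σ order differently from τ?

5 discordant pairs

Assign each item its position (1..6) in the first ordering, then rewrite the second ordering as that position sequence:
positions: z→1, d→2, v→3, h→4, l→5, p→6
second ordering as positions: [4, 2, 3, 1, 5, 6]
Discordant pairs = inversions in this position sequence.
4: 2, 3, 1 → 3
2: 1 → 1
3: 1 → 1
1: 0
5: 0
6: 0
Total: 3 + 1 + 1 + 0 + 0 + 0 = 5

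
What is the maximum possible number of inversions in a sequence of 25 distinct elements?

300

The maximum occurs when the array is in strictly decreasing order: every one of the C(25, 2) pairs is inverted.
C(25, 2) = 25·24/2 = 300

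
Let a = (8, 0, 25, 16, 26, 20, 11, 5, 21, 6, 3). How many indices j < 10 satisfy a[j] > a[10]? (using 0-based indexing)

9

The element at index 10 is 3.
Elements before it: 8, 0, 25, 16, 26, 20, 11, 5, 21, 6
Those larger than 3: 8, 25, 16, 26, 20, 11, 5, 21, 6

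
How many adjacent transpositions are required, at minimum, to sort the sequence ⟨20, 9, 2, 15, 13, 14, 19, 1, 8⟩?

The minimum number of adjacent swaps to sort an array equals its inversion count, since every such swap removes exactly one inversion.
Count inversions — for each element, later elements that are smaller:
20: 9, 2, 15, 13, 14, 19, 1, 8 → 8
9: 2, 1, 8 → 3
2: 1 → 1
15: 13, 14, 1, 8 → 4
13: 1, 8 → 2
14: 1, 8 → 2
19: 1, 8 → 2
1: none → 0
8: none → 0
Total inversions: 8 + 3 + 1 + 4 + 2 + 2 + 2 + 0 + 0 = 22

22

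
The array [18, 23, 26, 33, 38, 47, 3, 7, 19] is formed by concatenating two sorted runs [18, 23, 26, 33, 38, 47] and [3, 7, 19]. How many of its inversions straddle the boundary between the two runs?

Take each right-half value and tally the left-half values above it:
r = 3: 18, 23, 26, 33, 38, 47 → 6
r = 7: 18, 23, 26, 33, 38, 47 → 6
r = 19: 23, 26, 33, 38, 47 → 5
Cross-inversions: 6 + 6 + 5 = 17

17 cross-inversions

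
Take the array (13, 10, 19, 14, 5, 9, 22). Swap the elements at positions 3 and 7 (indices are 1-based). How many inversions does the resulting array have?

11

Positions 3 and 7 hold 19 and 22; after swapping, the array is [13, 10, 22, 14, 5, 9, 19].
Sweep left to right; for each value list the smaller values that follow it:
13 → 10, 5, 9 → 3
10 → 5, 9 → 2
22 → 14, 5, 9, 19 → 4
14 → 5, 9 → 2
5 → none → 0
9 → none → 0
19 → none → 0
Sum: 3 + 2 + 4 + 2 + 0 + 0 + 0 = 11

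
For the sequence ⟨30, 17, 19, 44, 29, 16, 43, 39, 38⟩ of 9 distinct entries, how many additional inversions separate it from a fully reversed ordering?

21 inversions short

Maximum inversions for 9 distinct elements is C(9, 2) = 9·8/2 = 36.
Current inversions — for each element, count later smaller elements:
30: 4
17: 1
19: 1
44: 5
29: 1
16: 0
43: 2
39: 1
38: 0
Current total: 4 + 1 + 1 + 5 + 1 + 0 + 2 + 1 + 0 = 15
Shortfall: 36 − 15 = 21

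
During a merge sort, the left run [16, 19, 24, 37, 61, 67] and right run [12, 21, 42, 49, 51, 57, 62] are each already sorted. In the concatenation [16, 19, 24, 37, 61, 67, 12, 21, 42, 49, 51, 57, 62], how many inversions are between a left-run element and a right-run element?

19 cross-inversions

For each element r of the right run, count left-run elements greater than r:
r = 12: 16, 19, 24, 37, 61, 67 → 6
r = 21: 24, 37, 61, 67 → 4
r = 42: 61, 67 → 2
r = 49: 61, 67 → 2
r = 51: 61, 67 → 2
r = 57: 61, 67 → 2
r = 62: 67 → 1
Cross-inversions: 6 + 4 + 2 + 2 + 2 + 2 + 1 = 19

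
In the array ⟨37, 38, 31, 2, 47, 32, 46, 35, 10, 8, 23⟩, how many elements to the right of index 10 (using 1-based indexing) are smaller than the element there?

0

The element at index 10 is 8.
Elements after it: 23
None of them are smaller than 8.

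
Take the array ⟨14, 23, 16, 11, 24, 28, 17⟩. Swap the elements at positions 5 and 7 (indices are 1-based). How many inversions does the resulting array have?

Positions 5 and 7 hold 24 and 17; after swapping, the array is [14, 23, 16, 11, 17, 28, 24].
For each element, count later entries that are smaller:
14: 1
23: 3
16: 1
11: 0
17: 0
28: 1
24: 0
Sum: 1 + 3 + 1 + 0 + 0 + 1 + 0 = 6

Inversions: 6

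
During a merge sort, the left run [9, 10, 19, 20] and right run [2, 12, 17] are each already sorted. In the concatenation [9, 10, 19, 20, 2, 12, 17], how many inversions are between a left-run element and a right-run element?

There are 8 cross-inversions.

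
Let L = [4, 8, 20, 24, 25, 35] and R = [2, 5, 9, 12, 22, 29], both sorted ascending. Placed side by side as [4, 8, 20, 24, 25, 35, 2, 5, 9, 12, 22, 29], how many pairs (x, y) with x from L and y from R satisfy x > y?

23

Take each right-half value and tally the left-half values above it:
r = 2: 4, 8, 20, 24, 25, 35 → 6
r = 5: 8, 20, 24, 25, 35 → 5
r = 9: 20, 24, 25, 35 → 4
r = 12: 20, 24, 25, 35 → 4
r = 22: 24, 25, 35 → 3
r = 29: 35 → 1
Cross-inversions: 6 + 5 + 4 + 4 + 3 + 1 = 23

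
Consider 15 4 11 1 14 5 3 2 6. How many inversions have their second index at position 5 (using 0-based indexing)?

The element at index 5 is 5.
Elements before it: 15, 4, 11, 1, 14
Those larger than 5: 15, 11, 14

3 such elements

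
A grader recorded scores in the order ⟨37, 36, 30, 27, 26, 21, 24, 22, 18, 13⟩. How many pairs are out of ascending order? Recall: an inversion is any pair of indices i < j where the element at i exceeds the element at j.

For each element, count later entries that are smaller:
37: 9
36: 8
30: 7
27: 6
26: 5
21: 2
24: 3
22: 2
18: 1
13: 0
Sum: 9 + 8 + 7 + 6 + 5 + 2 + 3 + 2 + 1 + 0 = 43

43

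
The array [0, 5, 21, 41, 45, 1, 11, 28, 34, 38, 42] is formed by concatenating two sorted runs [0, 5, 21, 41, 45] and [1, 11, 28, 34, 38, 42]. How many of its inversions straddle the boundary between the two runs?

14 cross-inversions

For each element r of the right run, count left-run elements greater than r:
r = 1: 5, 21, 41, 45 → 4
r = 11: 21, 41, 45 → 3
r = 28: 41, 45 → 2
r = 34: 41, 45 → 2
r = 38: 41, 45 → 2
r = 42: 45 → 1
Cross-inversions: 4 + 3 + 2 + 2 + 2 + 1 = 14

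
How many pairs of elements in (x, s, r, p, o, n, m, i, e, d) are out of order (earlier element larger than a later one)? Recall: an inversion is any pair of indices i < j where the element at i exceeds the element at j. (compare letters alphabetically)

For each element, count later entries that are smaller:
x: 9
s: 8
r: 7
p: 6
o: 5
n: 4
m: 3
i: 2
e: 1
d: 0
Sum: 9 + 8 + 7 + 6 + 5 + 4 + 3 + 2 + 1 + 0 = 45

45 out-of-order pairs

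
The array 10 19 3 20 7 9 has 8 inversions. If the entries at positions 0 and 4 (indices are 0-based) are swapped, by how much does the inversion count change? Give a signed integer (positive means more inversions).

-1

Positions 0 and 4 hold 10 and 7; after swapping, the array is [7, 19, 3, 20, 10, 9].
For each element, count later entries that are smaller:
7: 1
19: 3
3: 0
20: 2
10: 1
9: 0
Sum: 1 + 3 + 0 + 2 + 1 + 0 = 7
Change: 7 − 8 = -1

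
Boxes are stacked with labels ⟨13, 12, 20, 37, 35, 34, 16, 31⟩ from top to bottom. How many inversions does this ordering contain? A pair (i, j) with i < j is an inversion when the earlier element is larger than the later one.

There are 11 inversions.

For each element, count later entries that are smaller:
13 → 12 → 1
12 → none → 0
20 → 16 → 1
37 → 35, 34, 16, 31 → 4
35 → 34, 16, 31 → 3
34 → 16, 31 → 2
16 → none → 0
31 → none → 0
Sum: 1 + 0 + 1 + 4 + 3 + 2 + 0 + 0 = 11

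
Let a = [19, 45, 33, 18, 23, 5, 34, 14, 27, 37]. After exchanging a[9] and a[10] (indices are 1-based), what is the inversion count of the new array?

Positions 9 and 10 hold 27 and 37; after swapping, the array is [19, 45, 33, 18, 23, 5, 34, 14, 37, 27].
For each element, count later entries that are smaller:
19 → 18, 5, 14 → 3
45 → 33, 18, 23, 5, 34, 14, 37, 27 → 8
33 → 18, 23, 5, 14, 27 → 5
18 → 5, 14 → 2
23 → 5, 14 → 2
5 → none → 0
34 → 14, 27 → 2
14 → none → 0
37 → 27 → 1
27 → none → 0
Sum: 3 + 8 + 5 + 2 + 2 + 0 + 2 + 0 + 1 + 0 = 23

23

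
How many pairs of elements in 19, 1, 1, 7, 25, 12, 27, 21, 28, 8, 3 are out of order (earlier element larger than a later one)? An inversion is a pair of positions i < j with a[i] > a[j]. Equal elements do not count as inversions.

21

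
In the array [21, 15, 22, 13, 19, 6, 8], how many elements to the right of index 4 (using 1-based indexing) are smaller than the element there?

2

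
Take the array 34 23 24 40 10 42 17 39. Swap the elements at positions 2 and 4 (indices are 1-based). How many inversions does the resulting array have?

16

Positions 2 and 4 hold 23 and 40; after swapping, the array is [34, 40, 24, 23, 10, 42, 17, 39].
Count, for each position, how many later elements it exceeds:
34 → 24, 23, 10, 17 → 4
40 → 24, 23, 10, 17, 39 → 5
24 → 23, 10, 17 → 3
23 → 10, 17 → 2
10 → none → 0
42 → 17, 39 → 2
17 → none → 0
39 → none → 0
Sum: 4 + 5 + 3 + 2 + 0 + 2 + 0 + 0 = 16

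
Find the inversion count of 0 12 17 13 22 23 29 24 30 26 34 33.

Sweep left to right; for each value list the smaller values that follow it:
0: 0
12: 0
17: 1
13: 0
22: 0
23: 0
29: 2
24: 0
30: 1
26: 0
34: 1
33: 0
Sum: 0 + 0 + 1 + 0 + 0 + 0 + 2 + 0 + 1 + 0 + 1 + 0 = 5

5 out-of-order pairs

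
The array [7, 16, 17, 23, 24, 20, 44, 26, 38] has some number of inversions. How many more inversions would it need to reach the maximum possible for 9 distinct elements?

Maximum inversions for 9 distinct elements is C(9, 2) = 9·8/2 = 36.
Current inversions — for each element, count later smaller elements:
7: 0
16: 0
17: 0
23: 1
24: 1
20: 0
44: 2
26: 0
38: 0
Current total: 0 + 0 + 0 + 1 + 1 + 0 + 2 + 0 + 0 = 4
Shortfall: 36 − 4 = 32

32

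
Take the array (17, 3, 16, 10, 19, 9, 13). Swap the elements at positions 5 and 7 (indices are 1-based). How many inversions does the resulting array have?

10 inversions

Positions 5 and 7 hold 19 and 13; after swapping, the array is [17, 3, 16, 10, 13, 9, 19].
Count, for each position, how many later elements it exceeds:
17 → 3, 16, 10, 13, 9 → 5
3 → none → 0
16 → 10, 13, 9 → 3
10 → 9 → 1
13 → 9 → 1
9 → none → 0
19 → none → 0
Sum: 5 + 0 + 3 + 1 + 1 + 0 + 0 = 10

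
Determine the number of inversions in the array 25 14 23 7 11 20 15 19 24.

17 inversions

Sweep left to right; for each value list the smaller values that follow it:
25 → 14, 23, 7, 11, 20, 15, 19, 24 → 8
14 → 7, 11 → 2
23 → 7, 11, 20, 15, 19 → 5
7 → none → 0
11 → none → 0
20 → 15, 19 → 2
15 → none → 0
19 → none → 0
24 → none → 0
Sum: 8 + 2 + 5 + 0 + 0 + 2 + 0 + 0 + 0 = 17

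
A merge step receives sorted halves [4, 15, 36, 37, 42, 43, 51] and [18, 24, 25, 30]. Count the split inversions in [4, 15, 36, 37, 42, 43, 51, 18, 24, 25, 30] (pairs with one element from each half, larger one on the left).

20

Take each right-half value and tally the left-half values above it:
r = 18: 36, 37, 42, 43, 51 → 5
r = 24: 36, 37, 42, 43, 51 → 5
r = 25: 36, 37, 42, 43, 51 → 5
r = 30: 36, 37, 42, 43, 51 → 5
Cross-inversions: 5 + 5 + 5 + 5 = 20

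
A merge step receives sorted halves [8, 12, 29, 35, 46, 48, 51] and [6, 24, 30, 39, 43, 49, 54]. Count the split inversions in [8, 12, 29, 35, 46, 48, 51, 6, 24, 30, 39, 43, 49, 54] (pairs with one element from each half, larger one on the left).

For each element r of the right run, count left-run elements greater than r:
r = 6: 8, 12, 29, 35, 46, 48, 51 → 7
r = 24: 29, 35, 46, 48, 51 → 5
r = 30: 35, 46, 48, 51 → 4
r = 39: 46, 48, 51 → 3
r = 43: 46, 48, 51 → 3
r = 49: 51 → 1
r = 54: none → 0
Cross-inversions: 7 + 5 + 4 + 3 + 3 + 1 + 0 = 23

23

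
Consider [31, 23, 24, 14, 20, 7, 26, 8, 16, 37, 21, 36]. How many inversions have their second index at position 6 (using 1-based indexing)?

The element at index 6 is 7.
Elements before it: 31, 23, 24, 14, 20
Those larger than 7: 31, 23, 24, 14, 20

5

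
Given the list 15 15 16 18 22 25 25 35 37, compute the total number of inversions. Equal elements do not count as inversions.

0

For each element, count later entries that are smaller:
15 → none → 0
15 → none → 0
16 → none → 0
18 → none → 0
22 → none → 0
25 → none → 0
25 → none → 0
35 → none → 0
37 → none → 0
Sum: 0 + 0 + 0 + 0 + 0 + 0 + 0 + 0 + 0 = 0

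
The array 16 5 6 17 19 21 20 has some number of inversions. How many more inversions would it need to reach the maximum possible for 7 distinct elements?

18 inversions short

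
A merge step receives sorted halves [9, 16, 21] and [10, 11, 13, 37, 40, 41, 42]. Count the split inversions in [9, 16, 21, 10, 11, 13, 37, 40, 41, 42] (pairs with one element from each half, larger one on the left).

Split inversions: 6

Take each right-half value and tally the left-half values above it:
r = 10: 16, 21 → 2
r = 11: 16, 21 → 2
r = 13: 16, 21 → 2
r = 37: none → 0
r = 40: none → 0
r = 41: none → 0
r = 42: none → 0
Cross-inversions: 2 + 2 + 2 + 0 + 0 + 0 + 0 = 6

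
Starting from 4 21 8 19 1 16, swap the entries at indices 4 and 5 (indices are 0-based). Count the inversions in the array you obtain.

9

Positions 4 and 5 hold 1 and 16; after swapping, the array is [4, 21, 8, 19, 16, 1].
Count, for each position, how many later elements it exceeds:
4 → 1 → 1
21 → 8, 19, 16, 1 → 4
8 → 1 → 1
19 → 16, 1 → 2
16 → 1 → 1
1 → none → 0
Sum: 1 + 4 + 1 + 2 + 1 + 0 = 9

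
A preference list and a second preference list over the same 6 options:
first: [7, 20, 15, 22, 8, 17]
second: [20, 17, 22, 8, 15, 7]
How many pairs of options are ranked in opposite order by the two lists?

There are 10 pairs.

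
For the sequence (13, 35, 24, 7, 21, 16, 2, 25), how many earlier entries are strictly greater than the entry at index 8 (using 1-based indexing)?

1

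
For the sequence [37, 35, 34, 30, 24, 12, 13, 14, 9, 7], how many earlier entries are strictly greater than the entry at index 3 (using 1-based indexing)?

2

The element at index 3 is 34.
Elements before it: 37, 35
Those larger than 34: 37, 35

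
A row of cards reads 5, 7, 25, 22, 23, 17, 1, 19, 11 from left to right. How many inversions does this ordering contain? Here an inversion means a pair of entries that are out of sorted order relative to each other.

Element-by-element contributions:
5 → 1 → 1
7 → 1 → 1
25 → 22, 23, 17, 1, 19, 11 → 6
22 → 17, 1, 19, 11 → 4
23 → 17, 1, 19, 11 → 4
17 → 1, 11 → 2
1 → none → 0
19 → 11 → 1
11 → none → 0
Sum: 1 + 1 + 6 + 4 + 4 + 2 + 0 + 1 + 0 = 19

19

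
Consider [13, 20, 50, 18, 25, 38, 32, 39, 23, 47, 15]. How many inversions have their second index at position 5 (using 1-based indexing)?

The element at index 5 is 25.
Elements before it: 13, 20, 50, 18
Those larger than 25: 50

1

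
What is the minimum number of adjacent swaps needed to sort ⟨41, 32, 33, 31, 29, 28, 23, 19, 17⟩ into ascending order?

There are 35 adjacent swaps.

Each adjacent swap fixes exactly one inversion, so the minimum swap count equals the number of inversions.
Count inversions — for each element, later elements that are smaller:
41: 32, 33, 31, 29, 28, 23, 19, 17 → 8
32: 31, 29, 28, 23, 19, 17 → 6
33: 31, 29, 28, 23, 19, 17 → 6
31: 29, 28, 23, 19, 17 → 5
29: 28, 23, 19, 17 → 4
28: 23, 19, 17 → 3
23: 19, 17 → 2
19: 17 → 1
17: none → 0
Total inversions: 8 + 6 + 6 + 5 + 4 + 3 + 2 + 1 + 0 = 35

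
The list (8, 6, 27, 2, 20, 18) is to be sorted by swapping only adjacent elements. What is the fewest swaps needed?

7 adjacent swaps

Minimum adjacent swaps = number of inversions (each swap of adjacent out-of-order elements removes one inversion and no swap can remove more).
Count inversions — for each element, later elements that are smaller:
8: 6, 2 → 2
6: 2 → 1
27: 2, 20, 18 → 3
2: none → 0
20: 18 → 1
18: none → 0
Total inversions: 2 + 1 + 3 + 0 + 1 + 0 = 7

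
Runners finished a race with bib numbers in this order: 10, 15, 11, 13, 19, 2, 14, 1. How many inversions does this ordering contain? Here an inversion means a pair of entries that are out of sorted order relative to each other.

16

Element-by-element contributions:
10: 2
15: 5
11: 2
13: 2
19: 3
2: 1
14: 1
1: 0
Sum: 2 + 5 + 2 + 2 + 3 + 1 + 1 + 0 = 16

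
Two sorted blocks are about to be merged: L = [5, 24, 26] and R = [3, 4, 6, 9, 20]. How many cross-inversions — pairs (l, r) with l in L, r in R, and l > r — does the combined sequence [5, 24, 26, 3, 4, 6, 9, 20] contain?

12 cross-inversions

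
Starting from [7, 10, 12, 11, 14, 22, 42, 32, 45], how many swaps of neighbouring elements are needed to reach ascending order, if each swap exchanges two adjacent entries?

2

Each adjacent swap fixes exactly one inversion, so the minimum swap count equals the number of inversions.
Count inversions — for each element, later elements that are smaller:
7: none → 0
10: none → 0
12: 11 → 1
11: none → 0
14: none → 0
22: none → 0
42: 32 → 1
32: none → 0
45: none → 0
Total inversions: 0 + 0 + 1 + 0 + 0 + 0 + 1 + 0 + 0 = 2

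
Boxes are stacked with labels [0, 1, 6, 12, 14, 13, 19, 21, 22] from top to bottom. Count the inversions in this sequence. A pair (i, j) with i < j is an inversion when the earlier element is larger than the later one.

There is 1 inversion.

Count, for each position, how many later elements it exceeds:
0: 0
1: 0
6: 0
12: 0
14: 1
13: 0
19: 0
21: 0
22: 0
Sum: 0 + 0 + 0 + 0 + 1 + 0 + 0 + 0 + 0 = 1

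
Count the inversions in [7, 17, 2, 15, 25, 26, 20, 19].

Count, for each position, how many later elements it exceeds:
7 → 2 → 1
17 → 2, 15 → 2
2 → none → 0
15 → none → 0
25 → 20, 19 → 2
26 → 20, 19 → 2
20 → 19 → 1
19 → none → 0
Sum: 1 + 2 + 0 + 0 + 2 + 2 + 1 + 0 = 8

8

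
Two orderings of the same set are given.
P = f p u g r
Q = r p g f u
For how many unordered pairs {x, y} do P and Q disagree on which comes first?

Assign each item its position (1..5) in the first ordering, then rewrite the second ordering as that position sequence:
positions: f→1, p→2, u→3, g→4, r→5
second ordering as positions: [5, 2, 4, 1, 3]
Discordant pairs = inversions in this position sequence.
5: 2, 4, 1, 3 → 4
2: 1 → 1
4: 1, 3 → 2
1: 0
3: 0
Total: 4 + 1 + 2 + 0 + 0 = 7

7 disagreeing pairs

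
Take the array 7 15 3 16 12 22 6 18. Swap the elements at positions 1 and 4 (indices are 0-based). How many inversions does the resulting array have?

Inversions: 9

Positions 1 and 4 hold 15 and 12; after swapping, the array is [7, 12, 3, 16, 15, 22, 6, 18].
Count, for each position, how many later elements it exceeds:
7 → 3, 6 → 2
12 → 3, 6 → 2
3 → none → 0
16 → 15, 6 → 2
15 → 6 → 1
22 → 6, 18 → 2
6 → none → 0
18 → none → 0
Sum: 2 + 2 + 0 + 2 + 1 + 2 + 0 + 0 = 9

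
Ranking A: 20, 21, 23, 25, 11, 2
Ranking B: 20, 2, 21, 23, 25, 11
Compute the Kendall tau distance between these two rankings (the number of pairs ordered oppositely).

4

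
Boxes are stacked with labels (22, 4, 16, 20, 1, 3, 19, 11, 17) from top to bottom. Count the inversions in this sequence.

Element-by-element contributions:
22: 8
4: 2
16: 3
20: 5
1: 0
3: 0
19: 2
11: 0
17: 0
Sum: 8 + 2 + 3 + 5 + 0 + 0 + 2 + 0 + 0 = 20

20 inversions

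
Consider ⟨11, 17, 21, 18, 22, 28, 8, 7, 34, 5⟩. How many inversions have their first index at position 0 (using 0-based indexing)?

3 such elements

The element at index 0 is 11.
Elements after it: 17, 21, 18, 22, 28, 8, 7, 34, 5
Those smaller than 11: 8, 7, 5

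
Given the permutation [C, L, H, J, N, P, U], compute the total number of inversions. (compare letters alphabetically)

Inversion pairs (indices are 0-based):
(1,2): L > H
(1,3): L > J
That's 2 pairs.

There are 2 inversions.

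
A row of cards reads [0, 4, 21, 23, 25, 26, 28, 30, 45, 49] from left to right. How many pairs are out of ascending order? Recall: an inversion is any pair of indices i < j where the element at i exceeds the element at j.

0

For each element, count later entries that are smaller:
0 → none → 0
4 → none → 0
21 → none → 0
23 → none → 0
25 → none → 0
26 → none → 0
28 → none → 0
30 → none → 0
45 → none → 0
49 → none → 0
Sum: 0 + 0 + 0 + 0 + 0 + 0 + 0 + 0 + 0 + 0 = 0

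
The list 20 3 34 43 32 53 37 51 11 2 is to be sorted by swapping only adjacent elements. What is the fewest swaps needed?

The minimum number of adjacent swaps to sort an array equals its inversion count, since every such swap removes exactly one inversion.
Count inversions — for each element, later elements that are smaller:
20: 3, 11, 2 → 3
3: 2 → 1
34: 32, 11, 2 → 3
43: 32, 37, 11, 2 → 4
32: 11, 2 → 2
53: 37, 51, 11, 2 → 4
37: 11, 2 → 2
51: 11, 2 → 2
11: 2 → 1
2: none → 0
Total inversions: 3 + 1 + 3 + 4 + 2 + 4 + 2 + 2 + 1 + 0 = 22

22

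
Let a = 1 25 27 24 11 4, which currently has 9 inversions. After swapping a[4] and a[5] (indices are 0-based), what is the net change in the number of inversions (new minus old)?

-1

Positions 4 and 5 hold 11 and 4; after swapping, the array is [1, 25, 27, 24, 4, 11].
For each element, count later entries that are smaller:
1: 0
25: 3
27: 3
24: 2
4: 0
11: 0
Sum: 0 + 3 + 3 + 2 + 0 + 0 = 8
Change: 8 − 9 = -1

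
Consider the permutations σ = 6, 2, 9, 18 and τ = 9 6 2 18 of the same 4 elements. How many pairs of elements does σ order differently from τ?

Assign each item its position (1..4) in the first ordering, then rewrite the second ordering as that position sequence:
positions: 6→1, 2→2, 9→3, 18→4
second ordering as positions: [3, 1, 2, 4]
Discordant pairs = inversions in this position sequence.
3: 1, 2 → 2
1: 0
2: 0
4: 0
Total: 2 + 0 + 0 + 0 = 2

2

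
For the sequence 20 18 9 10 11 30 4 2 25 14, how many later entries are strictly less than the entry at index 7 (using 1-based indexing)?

1 such element

The element at index 7 is 4.
Elements after it: 2, 25, 14
Those smaller than 4: 2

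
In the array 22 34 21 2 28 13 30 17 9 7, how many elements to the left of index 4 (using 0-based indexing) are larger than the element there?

1

The element at index 4 is 28.
Elements before it: 22, 34, 21, 2
Those larger than 28: 34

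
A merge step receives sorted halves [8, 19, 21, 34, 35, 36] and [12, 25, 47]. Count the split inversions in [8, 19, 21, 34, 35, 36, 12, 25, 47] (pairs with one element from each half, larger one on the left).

For each element r of the right run, count left-run elements greater than r:
r = 12: 19, 21, 34, 35, 36 → 5
r = 25: 34, 35, 36 → 3
r = 47: none → 0
Cross-inversions: 5 + 3 + 0 = 8

8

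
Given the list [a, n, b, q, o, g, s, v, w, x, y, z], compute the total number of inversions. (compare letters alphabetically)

For each element, count later entries that are smaller:
a: 0
n: 2
b: 0
q: 2
o: 1
g: 0
s: 0
v: 0
w: 0
x: 0
y: 0
z: 0
Sum: 0 + 2 + 0 + 2 + 1 + 0 + 0 + 0 + 0 + 0 + 0 + 0 = 5

5 inversions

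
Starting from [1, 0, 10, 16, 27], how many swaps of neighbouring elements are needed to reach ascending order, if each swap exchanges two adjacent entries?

The minimum number of adjacent swaps to sort an array equals its inversion count, since every such swap removes exactly one inversion.
Count inversions — for each element, later elements that are smaller:
1: 0 → 1
0: none → 0
10: none → 0
16: none → 0
27: none → 0
Total inversions: 1 + 0 + 0 + 0 + 0 = 1

1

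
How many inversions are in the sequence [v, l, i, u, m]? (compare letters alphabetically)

Inversions: 6

Out-of-order index pairs (1-indexed):
(1,2): v > l
(1,3): v > i
(1,4): v > u
(1,5): v > m
(2,3): l > i
(4,5): u > m
That's 6 pairs.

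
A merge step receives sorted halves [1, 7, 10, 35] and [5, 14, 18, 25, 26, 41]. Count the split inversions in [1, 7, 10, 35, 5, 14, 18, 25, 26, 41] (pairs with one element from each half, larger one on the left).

Take each right-half value and tally the left-half values above it:
r = 5: 7, 10, 35 → 3
r = 14: 35 → 1
r = 18: 35 → 1
r = 25: 35 → 1
r = 26: 35 → 1
r = 41: none → 0
Cross-inversions: 3 + 1 + 1 + 1 + 1 + 0 = 7

7 split inversions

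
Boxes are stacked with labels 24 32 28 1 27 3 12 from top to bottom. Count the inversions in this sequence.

Element-by-element contributions:
24: 3
32: 5
28: 4
1: 0
27: 2
3: 0
12: 0
Sum: 3 + 5 + 4 + 0 + 2 + 0 + 0 = 14

14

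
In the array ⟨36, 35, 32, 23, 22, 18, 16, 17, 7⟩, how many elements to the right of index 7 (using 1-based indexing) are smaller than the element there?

1

The element at index 7 is 16.
Elements after it: 17, 7
Those smaller than 16: 7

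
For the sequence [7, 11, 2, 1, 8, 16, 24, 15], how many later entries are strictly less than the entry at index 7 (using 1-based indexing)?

The element at index 7 is 24.
Elements after it: 15
Those smaller than 24: 15

1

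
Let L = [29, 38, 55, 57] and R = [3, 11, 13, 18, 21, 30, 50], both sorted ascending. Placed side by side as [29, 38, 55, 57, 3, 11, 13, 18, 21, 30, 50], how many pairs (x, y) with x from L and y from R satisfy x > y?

There are 25 split inversions.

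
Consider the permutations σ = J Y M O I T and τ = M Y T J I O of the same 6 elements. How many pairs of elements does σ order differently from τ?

Assign each item its position (1..6) in the first ordering, then rewrite the second ordering as that position sequence:
positions: J→1, Y→2, M→3, O→4, I→5, T→6
second ordering as positions: [3, 2, 6, 1, 5, 4]
Discordant pairs = inversions in this position sequence.
3: 2, 1 → 2
2: 1 → 1
6: 1, 5, 4 → 3
1: 0
5: 4 → 1
4: 0
Total: 2 + 1 + 3 + 0 + 1 + 0 = 7

7 discordant pairs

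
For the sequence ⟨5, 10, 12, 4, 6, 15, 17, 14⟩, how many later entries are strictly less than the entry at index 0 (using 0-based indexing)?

The element at index 0 is 5.
Elements after it: 10, 12, 4, 6, 15, 17, 14
Those smaller than 5: 4

1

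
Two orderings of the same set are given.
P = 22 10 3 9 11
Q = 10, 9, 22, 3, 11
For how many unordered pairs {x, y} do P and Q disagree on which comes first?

Assign each item its position (1..5) in the first ordering, then rewrite the second ordering as that position sequence:
positions: 22→1, 10→2, 3→3, 9→4, 11→5
second ordering as positions: [2, 4, 1, 3, 5]
Discordant pairs = inversions in this position sequence.
2: 1 → 1
4: 1, 3 → 2
1: 0
3: 0
5: 0
Total: 1 + 2 + 0 + 0 + 0 = 3

3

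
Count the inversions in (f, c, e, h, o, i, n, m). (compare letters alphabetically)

Sweep left to right; for each value list the smaller values that follow it:
f: 2
c: 0
e: 0
h: 0
o: 3
i: 0
n: 1
m: 0
Sum: 2 + 0 + 0 + 0 + 3 + 0 + 1 + 0 = 6

6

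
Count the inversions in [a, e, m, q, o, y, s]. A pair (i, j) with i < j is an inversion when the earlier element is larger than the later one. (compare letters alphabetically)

Out-of-order index pairs (0-indexed):
(3,4): q > o
(5,6): y > s
That's 2 pairs.

2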